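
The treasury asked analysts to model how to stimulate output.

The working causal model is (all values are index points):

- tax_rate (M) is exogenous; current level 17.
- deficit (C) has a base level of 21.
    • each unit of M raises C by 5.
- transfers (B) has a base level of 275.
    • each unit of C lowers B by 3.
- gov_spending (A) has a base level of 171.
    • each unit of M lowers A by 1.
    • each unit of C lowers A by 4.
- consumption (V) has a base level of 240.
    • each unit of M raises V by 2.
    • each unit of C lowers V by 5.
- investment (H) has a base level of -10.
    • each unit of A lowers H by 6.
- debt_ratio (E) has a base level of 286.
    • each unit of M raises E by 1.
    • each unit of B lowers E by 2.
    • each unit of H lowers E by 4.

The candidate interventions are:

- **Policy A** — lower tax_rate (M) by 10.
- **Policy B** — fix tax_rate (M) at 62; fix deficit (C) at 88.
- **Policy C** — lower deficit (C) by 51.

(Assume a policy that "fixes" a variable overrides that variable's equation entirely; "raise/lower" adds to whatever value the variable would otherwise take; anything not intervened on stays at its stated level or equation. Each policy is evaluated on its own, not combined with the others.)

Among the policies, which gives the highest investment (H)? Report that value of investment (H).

1448

Policy A (M − 10):
  M = 17 − 10 = 7
  C = 21 + 5·7 = 56
  A = 171 − 7 − 4·56 = -60
  H = -10 − 6·(-60) = 350
Policy B (M := 62, C := 88):
  M = 62
  C = 88
  A = 171 − 62 − 4·88 = -243
  H = -10 − 6·(-243) = 1448
Policy C (C − 51):
  M = 17
  C = 21 + 5·17 (−51 from intervention) = 55
  A = 171 − 17 − 4·55 = -66
  H = -10 − 6·(-66) = 386
Comparing — Policy A: H=350, Policy B: H=1448, Policy C: H=386. Highest is 1448 (Policy B).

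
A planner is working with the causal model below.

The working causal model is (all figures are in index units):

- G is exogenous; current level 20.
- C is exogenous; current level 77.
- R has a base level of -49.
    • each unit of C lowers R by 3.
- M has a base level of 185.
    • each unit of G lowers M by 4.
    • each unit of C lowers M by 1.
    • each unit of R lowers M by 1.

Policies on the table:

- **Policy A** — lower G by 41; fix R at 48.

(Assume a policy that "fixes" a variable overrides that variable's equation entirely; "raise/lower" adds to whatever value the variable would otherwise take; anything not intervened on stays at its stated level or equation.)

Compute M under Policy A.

144

Policy A (G − 41, R := 48):
  G = 20 − 41 = -21
  C = 77
  R = 48
  M = 185 − 4·(-21) − 77 − 48 = 144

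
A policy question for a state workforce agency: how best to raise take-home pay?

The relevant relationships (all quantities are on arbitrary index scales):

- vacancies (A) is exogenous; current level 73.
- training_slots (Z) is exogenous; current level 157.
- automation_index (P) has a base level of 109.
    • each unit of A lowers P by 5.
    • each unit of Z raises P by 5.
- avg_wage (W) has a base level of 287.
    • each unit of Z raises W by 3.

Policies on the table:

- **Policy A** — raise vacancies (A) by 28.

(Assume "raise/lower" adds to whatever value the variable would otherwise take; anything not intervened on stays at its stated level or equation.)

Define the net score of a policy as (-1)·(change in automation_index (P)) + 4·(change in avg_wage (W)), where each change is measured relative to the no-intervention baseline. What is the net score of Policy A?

Baseline:
  A = 73
  Z = 157
  P = 109 − 5·73 + 5·157 = 529
  W = 287 + 3·157 = 758
Policy A (A + 28):
  A = 73 + 28 = 101
  Z = 157
  P = 109 − 5·101 + 5·157 = 389
  W = 287 + 3·157 = 758
ΔP = 389 − 529 = -140; ΔW = 758 − 758 = 0
Score = (-1)·(-140) + 4·0 = 140

140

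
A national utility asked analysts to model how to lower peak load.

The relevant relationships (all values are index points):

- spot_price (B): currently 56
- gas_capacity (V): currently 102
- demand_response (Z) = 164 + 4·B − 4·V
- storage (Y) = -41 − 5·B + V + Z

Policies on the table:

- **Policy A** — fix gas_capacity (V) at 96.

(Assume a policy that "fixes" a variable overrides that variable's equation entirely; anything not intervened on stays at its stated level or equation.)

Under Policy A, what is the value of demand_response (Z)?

4

Policy A (V := 96):
  B = 56
  V = 96
  Z = 164 + 4·56 − 4·96 = 4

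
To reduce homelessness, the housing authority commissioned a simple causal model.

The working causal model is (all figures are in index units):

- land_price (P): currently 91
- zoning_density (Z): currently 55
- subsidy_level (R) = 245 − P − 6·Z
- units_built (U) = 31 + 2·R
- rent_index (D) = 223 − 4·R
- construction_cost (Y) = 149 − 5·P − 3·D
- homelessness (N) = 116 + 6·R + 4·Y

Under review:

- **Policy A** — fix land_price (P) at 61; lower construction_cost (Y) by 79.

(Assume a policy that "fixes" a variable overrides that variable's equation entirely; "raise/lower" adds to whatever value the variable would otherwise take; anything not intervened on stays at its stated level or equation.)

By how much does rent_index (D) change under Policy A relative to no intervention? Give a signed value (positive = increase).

-120

Baseline:
  P = 91
  Z = 55
  R = 245 − 91 − 6·55 = -176
  D = 223 − 4·(-176) = 927
Policy A (P := 61, Y − 79):
  P = 61
  Z = 55
  R = 245 − 61 − 6·55 = -146
  D = 223 − 4·(-146) = 807
Change in D: 807 − 927 = -120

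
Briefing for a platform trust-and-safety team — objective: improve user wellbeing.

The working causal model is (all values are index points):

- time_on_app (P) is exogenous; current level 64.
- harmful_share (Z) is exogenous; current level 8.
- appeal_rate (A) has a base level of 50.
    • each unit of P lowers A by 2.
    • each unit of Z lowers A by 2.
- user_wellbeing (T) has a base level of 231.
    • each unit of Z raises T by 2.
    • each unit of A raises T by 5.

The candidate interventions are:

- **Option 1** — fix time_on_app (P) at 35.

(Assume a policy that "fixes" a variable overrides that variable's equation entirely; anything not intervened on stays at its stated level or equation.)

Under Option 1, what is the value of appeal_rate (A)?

-36

Option 1 (P := 35):
  P = 35
  Z = 8
  A = 50 − 2·35 − 2·8 = -36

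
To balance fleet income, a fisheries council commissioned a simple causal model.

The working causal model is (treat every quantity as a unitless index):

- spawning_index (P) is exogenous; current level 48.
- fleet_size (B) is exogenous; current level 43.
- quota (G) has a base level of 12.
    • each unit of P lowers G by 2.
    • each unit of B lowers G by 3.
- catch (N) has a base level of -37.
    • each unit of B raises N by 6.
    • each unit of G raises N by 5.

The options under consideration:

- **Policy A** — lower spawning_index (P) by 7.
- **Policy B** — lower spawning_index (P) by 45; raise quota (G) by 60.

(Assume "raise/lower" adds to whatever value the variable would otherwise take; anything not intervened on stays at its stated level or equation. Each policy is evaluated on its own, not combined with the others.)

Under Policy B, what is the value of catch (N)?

-94

Policy B (P − 45, G + 60):
  P = 48 − 45 = 3
  B = 43
  G = 12 − 2·3 − 3·43 (+60 from intervention) = -63
  N = -37 + 6·43 + 5·(-63) = -94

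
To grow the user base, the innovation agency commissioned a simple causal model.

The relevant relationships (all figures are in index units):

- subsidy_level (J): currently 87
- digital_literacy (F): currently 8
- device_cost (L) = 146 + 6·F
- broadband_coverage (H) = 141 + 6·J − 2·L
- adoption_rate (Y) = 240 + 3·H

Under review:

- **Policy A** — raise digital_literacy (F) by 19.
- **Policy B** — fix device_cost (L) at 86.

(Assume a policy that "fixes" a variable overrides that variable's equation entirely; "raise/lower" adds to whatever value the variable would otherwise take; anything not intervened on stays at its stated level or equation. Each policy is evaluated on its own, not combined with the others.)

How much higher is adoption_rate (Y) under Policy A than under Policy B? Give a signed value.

Policy A (F + 19):
  J = 87
  F = 8 + 19 = 27
  L = 146 + 6·27 = 308
  H = 141 + 6·87 − 2·308 = 47
  Y = 240 + 3·47 = 381
Policy B (L := 86):
  J = 87
  F = 8
  L = 86
  H = 141 + 6·87 − 2·86 = 491
  Y = 240 + 3·491 = 1713
Y: 381 − 1713 = -1332

-1332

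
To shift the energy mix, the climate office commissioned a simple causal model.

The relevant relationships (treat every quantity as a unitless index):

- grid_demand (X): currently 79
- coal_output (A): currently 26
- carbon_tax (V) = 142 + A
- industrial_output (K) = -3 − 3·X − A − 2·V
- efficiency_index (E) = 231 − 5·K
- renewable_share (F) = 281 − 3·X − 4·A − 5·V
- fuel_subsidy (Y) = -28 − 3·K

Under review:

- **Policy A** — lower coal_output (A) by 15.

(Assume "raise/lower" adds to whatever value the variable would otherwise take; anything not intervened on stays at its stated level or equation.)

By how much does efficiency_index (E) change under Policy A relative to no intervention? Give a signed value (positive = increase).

-225

Baseline:
  X = 79
  A = 26
  V = 142 + 26 = 168
  K = -3 − 3·79 − 26 − 2·168 = -602
  E = 231 − 5·(-602) = 3241
Policy A (A − 15):
  X = 79
  A = 26 − 15 = 11
  V = 142 + 11 = 153
  K = -3 − 3·79 − 11 − 2·153 = -557
  E = 231 − 5·(-557) = 3016
Change in E: 3016 − 3241 = -225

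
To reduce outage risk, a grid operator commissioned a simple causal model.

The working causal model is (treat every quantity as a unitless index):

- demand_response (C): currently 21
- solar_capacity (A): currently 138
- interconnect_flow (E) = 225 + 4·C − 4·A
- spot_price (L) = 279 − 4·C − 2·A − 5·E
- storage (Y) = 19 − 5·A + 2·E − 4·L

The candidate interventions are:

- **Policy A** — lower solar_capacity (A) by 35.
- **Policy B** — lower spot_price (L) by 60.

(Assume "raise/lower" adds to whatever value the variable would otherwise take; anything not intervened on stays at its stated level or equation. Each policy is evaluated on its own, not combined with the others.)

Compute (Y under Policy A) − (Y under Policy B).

Policy A (A − 35):
  C = 21
  A = 138 − 35 = 103
  E = 225 + 4·21 − 4·103 = -103
  L = 279 − 4·21 − 2·103 − 5·(-103) = 504
  Y = 19 − 5·103 + 2·(-103) − 4·504 = -2718
Policy B (L − 60):
  C = 21
  A = 138
  E = 225 + 4·21 − 4·138 = -243
  L = 279 − 4·21 − 2·138 − 5·(-243) (−60 from intervention) = 1074
  Y = 19 − 5·138 + 2·(-243) − 4·1074 = -5453
Y: -2718 − (-5453) = 2735

2735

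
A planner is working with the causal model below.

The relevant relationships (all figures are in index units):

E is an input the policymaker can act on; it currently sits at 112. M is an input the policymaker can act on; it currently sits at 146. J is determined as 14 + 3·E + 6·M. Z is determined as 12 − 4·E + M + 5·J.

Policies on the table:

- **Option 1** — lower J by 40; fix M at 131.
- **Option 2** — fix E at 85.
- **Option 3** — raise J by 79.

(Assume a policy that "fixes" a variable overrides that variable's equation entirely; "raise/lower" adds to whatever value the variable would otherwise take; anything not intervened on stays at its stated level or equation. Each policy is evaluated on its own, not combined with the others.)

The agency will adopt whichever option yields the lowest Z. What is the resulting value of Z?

Option 1 (J − 40, M := 131):
  E = 112
  M = 131
  J = 14 + 3·112 + 6·131 (−40 from intervention) = 1096
  Z = 12 − 4·112 + 131 + 5·1096 = 5175
Option 2 (E := 85):
  E = 85
  M = 146
  J = 14 + 3·85 + 6·146 = 1145
  Z = 12 − 4·85 + 146 + 5·1145 = 5543
Option 3 (J + 79):
  E = 112
  M = 146
  J = 14 + 3·112 + 6·146 (+79 from intervention) = 1305
  Z = 12 − 4·112 + 146 + 5·1305 = 6235
Comparing — Option 1: Z=5175, Option 2: Z=5543, Option 3: Z=6235. Lowest is 5175 (Option 1).

5175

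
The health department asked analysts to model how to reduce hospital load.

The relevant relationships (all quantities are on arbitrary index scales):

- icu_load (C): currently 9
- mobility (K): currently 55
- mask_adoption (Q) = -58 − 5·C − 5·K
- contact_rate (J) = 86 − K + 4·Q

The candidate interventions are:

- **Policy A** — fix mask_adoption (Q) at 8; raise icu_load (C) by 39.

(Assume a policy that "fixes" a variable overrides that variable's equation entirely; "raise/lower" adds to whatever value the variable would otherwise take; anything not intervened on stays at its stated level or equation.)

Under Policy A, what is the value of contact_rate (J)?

Policy A (Q := 8, C + 39):
  C = 9 + 39 = 48
  K = 55
  Q = 8
  J = 86 − 55 + 4·8 = 63

63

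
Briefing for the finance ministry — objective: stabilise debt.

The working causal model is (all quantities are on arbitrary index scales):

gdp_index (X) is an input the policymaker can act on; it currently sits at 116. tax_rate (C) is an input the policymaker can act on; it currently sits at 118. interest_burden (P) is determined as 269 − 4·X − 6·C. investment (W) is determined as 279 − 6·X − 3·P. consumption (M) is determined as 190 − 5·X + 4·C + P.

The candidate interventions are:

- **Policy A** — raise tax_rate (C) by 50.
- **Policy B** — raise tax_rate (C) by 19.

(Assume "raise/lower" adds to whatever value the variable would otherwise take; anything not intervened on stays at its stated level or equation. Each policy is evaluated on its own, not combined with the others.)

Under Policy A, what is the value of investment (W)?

3192

Policy A (C + 50):
  X = 116
  C = 118 + 50 = 168
  P = 269 − 4·116 − 6·168 = -1203
  W = 279 − 6·116 − 3·(-1203) = 3192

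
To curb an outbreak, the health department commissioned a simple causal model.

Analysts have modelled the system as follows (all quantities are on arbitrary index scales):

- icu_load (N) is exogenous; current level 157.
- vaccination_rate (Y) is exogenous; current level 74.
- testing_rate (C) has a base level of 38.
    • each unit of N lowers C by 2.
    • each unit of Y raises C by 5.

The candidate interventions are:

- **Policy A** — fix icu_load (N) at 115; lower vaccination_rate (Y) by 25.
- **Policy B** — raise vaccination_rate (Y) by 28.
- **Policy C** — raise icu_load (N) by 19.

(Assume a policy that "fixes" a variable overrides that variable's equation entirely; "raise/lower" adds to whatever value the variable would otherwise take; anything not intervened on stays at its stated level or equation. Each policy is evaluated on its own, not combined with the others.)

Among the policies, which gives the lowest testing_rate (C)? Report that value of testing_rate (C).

53

Policy A (N := 115, Y − 25):
  N = 115
  Y = 74 − 25 = 49
  C = 38 − 2·115 + 5·49 = 53
Policy B (Y + 28):
  N = 157
  Y = 74 + 28 = 102
  C = 38 − 2·157 + 5·102 = 234
Policy C (N + 19):
  N = 157 + 19 = 176
  Y = 74
  C = 38 − 2·176 + 5·74 = 56
Comparing — Policy A: C=53, Policy B: C=234, Policy C: C=56. Lowest is 53 (Policy A).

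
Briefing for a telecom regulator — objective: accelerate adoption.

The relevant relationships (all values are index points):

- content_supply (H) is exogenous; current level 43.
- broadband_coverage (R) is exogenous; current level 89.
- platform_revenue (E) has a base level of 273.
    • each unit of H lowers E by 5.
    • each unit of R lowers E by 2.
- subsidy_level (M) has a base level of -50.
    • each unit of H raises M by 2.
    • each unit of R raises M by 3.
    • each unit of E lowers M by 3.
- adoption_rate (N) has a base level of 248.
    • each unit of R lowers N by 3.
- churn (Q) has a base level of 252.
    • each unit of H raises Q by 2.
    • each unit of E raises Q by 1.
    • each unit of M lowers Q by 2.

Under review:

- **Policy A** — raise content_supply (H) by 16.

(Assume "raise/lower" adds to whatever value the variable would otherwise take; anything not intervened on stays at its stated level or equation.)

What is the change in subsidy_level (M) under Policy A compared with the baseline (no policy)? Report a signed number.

272

Baseline:
  H = 43
  R = 89
  E = 273 − 5·43 − 2·89 = -120
  M = -50 + 2·43 + 3·89 − 3·(-120) = 663
Policy A (H + 16):
  H = 43 + 16 = 59
  R = 89
  E = 273 − 5·59 − 2·89 = -200
  M = -50 + 2·59 + 3·89 − 3·(-200) = 935
Change in M: 935 − 663 = 272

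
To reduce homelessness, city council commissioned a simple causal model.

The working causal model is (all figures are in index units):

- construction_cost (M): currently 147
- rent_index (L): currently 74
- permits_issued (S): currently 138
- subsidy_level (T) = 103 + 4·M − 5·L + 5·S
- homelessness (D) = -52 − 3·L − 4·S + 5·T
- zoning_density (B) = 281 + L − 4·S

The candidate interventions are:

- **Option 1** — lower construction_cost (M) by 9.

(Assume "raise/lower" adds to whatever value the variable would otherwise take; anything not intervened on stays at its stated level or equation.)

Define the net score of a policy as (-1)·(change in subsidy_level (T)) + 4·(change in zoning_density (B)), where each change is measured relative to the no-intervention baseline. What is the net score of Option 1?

Baseline:
  M = 147
  L = 74
  S = 138
  T = 103 + 4·147 − 5·74 + 5·138 = 1011
  B = 281 + 74 − 4·138 = -197
Option 1 (M − 9):
  M = 147 − 9 = 138
  L = 74
  S = 138
  T = 103 + 4·138 − 5·74 + 5·138 = 975
  B = 281 + 74 − 4·138 = -197
ΔT = 975 − 1011 = -36; ΔB = -197 − (-197) = 0
Score = (-1)·(-36) + 4·0 = 36

36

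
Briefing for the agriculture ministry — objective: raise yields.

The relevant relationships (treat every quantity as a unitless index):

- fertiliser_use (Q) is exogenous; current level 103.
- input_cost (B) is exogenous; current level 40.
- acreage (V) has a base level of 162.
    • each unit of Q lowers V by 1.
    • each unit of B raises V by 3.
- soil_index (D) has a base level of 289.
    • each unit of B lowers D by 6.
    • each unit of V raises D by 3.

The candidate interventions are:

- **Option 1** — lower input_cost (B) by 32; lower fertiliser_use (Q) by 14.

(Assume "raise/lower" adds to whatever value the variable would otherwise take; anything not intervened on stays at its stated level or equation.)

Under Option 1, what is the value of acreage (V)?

Option 1 (B − 32, Q − 14):
  Q = 103 − 14 = 89
  B = 40 − 32 = 8
  V = 162 − 89 + 3·8 = 97

97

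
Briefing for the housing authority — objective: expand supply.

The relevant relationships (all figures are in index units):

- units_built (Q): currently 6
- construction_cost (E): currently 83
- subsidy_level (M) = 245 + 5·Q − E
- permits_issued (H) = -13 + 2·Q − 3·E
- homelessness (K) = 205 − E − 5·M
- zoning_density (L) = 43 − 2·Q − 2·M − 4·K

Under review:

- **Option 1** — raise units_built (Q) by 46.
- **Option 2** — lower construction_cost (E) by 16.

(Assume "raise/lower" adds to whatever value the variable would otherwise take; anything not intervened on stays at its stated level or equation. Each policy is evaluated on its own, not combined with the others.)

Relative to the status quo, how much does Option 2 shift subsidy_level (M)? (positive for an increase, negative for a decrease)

Baseline:
  Q = 6
  E = 83
  M = 245 + 5·6 − 83 = 192
Option 2 (E − 16):
  Q = 6
  E = 83 − 16 = 67
  M = 245 + 5·6 − 67 = 208
Change in M: 208 − 192 = 16

16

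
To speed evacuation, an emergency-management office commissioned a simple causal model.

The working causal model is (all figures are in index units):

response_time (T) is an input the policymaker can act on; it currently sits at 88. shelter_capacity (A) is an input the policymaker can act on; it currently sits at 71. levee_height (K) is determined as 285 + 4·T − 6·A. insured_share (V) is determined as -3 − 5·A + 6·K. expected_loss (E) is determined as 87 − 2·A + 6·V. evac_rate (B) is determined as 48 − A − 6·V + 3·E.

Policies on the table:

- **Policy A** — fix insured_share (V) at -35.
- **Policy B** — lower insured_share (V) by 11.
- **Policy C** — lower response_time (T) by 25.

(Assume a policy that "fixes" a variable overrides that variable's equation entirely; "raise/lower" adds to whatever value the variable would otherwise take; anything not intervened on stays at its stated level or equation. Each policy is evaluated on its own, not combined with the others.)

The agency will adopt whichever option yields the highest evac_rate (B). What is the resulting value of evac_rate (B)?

10576

Policy A (V := -35):
  T = 88
  A = 71
  K = 285 + 4·88 − 6·71 = 211
  V = -35
  E = 87 − 2·71 + 6·(-35) = -265
  B = 48 − 71 − 6·(-35) + 3·(-265) = -608
Policy B (V − 11):
  T = 88
  A = 71
  K = 285 + 4·88 − 6·71 = 211
  V = -3 − 5·71 + 6·211 (−11 from intervention) = 897
  E = 87 − 2·71 + 6·897 = 5327
  B = 48 − 71 − 6·897 + 3·5327 = 10576
Policy C (T − 25):
  T = 88 − 25 = 63
  A = 71
  K = 285 + 4·63 − 6·71 = 111
  V = -3 − 5·71 + 6·111 = 308
  E = 87 − 2·71 + 6·308 = 1793
  B = 48 − 71 − 6·308 + 3·1793 = 3508
Comparing — Policy A: B=-608, Policy B: B=10576, Policy C: B=3508. Highest is 10576 (Policy B).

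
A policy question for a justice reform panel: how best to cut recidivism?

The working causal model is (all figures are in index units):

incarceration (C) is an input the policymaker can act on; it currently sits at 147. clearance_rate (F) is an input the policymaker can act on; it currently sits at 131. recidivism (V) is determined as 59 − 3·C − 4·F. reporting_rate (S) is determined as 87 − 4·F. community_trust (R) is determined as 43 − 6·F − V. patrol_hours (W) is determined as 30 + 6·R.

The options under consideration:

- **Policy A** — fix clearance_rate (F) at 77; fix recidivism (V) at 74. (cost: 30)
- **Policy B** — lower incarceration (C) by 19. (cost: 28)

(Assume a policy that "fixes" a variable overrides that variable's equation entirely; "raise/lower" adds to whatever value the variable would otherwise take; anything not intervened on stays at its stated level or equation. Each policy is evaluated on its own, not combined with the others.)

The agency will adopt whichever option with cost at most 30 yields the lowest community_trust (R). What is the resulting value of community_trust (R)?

-493

Policy A (F := 77, V := 74):
  C = 147
  F = 77
  V = 74
  R = 43 − 6·77 − 74 = -493
Policy B (C − 19):
  C = 147 − 19 = 128
  F = 131
  V = 59 − 3·128 − 4·131 = -849
  R = 43 − 6·131 − (-849) = 106
Comparing — Policy A: R=-493, Policy B: R=106. Lowest is -493 (Policy A).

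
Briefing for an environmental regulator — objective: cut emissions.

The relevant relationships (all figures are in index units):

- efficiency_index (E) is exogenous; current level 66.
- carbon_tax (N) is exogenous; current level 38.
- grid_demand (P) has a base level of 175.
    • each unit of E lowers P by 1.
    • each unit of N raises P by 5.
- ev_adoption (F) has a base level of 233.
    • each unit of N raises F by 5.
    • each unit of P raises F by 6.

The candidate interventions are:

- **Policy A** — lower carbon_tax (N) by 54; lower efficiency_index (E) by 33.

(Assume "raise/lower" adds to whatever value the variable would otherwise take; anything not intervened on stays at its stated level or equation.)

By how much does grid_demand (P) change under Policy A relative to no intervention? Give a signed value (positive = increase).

Baseline:
  E = 66
  N = 38
  P = 175 − 66 + 5·38 = 299
Policy A (N − 54, E − 33):
  E = 66 − 33 = 33
  N = 38 − 54 = -16
  P = 175 − 33 + 5·(-16) = 62
Change in P: 62 − 299 = -237

-237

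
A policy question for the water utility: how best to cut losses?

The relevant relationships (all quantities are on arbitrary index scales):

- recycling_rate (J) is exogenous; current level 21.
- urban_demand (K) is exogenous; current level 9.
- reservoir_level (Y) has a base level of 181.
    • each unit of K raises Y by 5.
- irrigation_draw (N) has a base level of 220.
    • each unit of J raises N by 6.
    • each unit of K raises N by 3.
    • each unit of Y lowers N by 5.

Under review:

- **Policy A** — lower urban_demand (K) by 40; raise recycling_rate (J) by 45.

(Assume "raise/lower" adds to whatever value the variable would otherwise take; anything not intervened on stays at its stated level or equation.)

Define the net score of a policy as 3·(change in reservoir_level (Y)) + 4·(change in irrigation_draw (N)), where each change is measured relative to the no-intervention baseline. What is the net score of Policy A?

4000

Baseline:
  J = 21
  K = 9
  Y = 181 + 5·9 = 226
  N = 220 + 6·21 + 3·9 − 5·226 = -757
Policy A (K − 40, J + 45):
  J = 21 + 45 = 66
  K = 9 − 40 = -31
  Y = 181 + 5·(-31) = 26
  N = 220 + 6·66 + 3·(-31) − 5·26 = 393
ΔY = 26 − 226 = -200; ΔN = 393 − (-757) = 1150
Score = 3·(-200) + 4·1150 = 4000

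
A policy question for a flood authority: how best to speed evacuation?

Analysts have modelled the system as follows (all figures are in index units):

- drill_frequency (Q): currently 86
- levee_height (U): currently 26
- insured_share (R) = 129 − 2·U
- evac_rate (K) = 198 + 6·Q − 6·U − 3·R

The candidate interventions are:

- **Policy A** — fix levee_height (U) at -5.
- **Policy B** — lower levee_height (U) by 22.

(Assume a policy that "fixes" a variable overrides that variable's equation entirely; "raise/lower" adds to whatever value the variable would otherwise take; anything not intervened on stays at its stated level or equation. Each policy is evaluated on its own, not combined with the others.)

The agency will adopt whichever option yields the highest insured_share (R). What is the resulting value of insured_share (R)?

139

Policy A (U := -5):
  U = -5
  R = 129 − 2·(-5) = 139
Policy B (U − 22):
  U = 26 − 22 = 4
  R = 129 − 2·4 = 121
Comparing — Policy A: R=139, Policy B: R=121. Highest is 139 (Policy A).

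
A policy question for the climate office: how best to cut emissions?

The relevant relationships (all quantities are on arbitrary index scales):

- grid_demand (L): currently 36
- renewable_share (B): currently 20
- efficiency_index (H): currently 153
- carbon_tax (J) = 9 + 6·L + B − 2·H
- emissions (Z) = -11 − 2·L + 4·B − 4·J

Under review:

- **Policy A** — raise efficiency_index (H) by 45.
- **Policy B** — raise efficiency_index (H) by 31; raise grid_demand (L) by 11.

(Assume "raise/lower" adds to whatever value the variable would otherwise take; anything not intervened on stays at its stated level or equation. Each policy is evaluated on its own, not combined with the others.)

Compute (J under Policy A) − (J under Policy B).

Policy A (H + 45):
  L = 36
  B = 20
  H = 153 + 45 = 198
  J = 9 + 6·36 + 20 − 2·198 = -151
Policy B (H + 31, L + 11):
  L = 36 + 11 = 47
  B = 20
  H = 153 + 31 = 184
  J = 9 + 6·47 + 20 − 2·184 = -57
J: -151 − (-57) = -94

-94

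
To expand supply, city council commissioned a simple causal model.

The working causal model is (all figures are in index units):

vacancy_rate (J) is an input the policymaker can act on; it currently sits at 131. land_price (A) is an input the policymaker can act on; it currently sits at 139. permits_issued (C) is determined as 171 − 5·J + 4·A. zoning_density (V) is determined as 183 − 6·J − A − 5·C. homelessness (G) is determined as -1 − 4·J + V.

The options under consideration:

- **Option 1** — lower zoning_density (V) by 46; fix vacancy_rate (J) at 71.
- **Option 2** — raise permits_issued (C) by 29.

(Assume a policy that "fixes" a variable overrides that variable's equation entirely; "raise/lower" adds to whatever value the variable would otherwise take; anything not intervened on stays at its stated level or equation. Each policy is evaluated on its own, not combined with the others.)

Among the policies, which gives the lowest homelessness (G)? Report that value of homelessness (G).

Option 1 (V − 46, J := 71):
  J = 71
  A = 139
  C = 171 − 5·71 + 4·139 = 372
  V = 183 − 6·71 − 139 − 5·372 (−46 from intervention) = -2288
  G = -1 − 4·71 + (-2288) = -2573
Option 2 (C + 29):
  J = 131
  A = 139
  C = 171 − 5·131 + 4·139 (+29 from intervention) = 101
  V = 183 − 6·131 − 139 − 5·101 = -1247
  G = -1 − 4·131 + (-1247) = -1772
Comparing — Option 1: G=-2573, Option 2: G=-1772. Lowest is -2573 (Option 1).

-2573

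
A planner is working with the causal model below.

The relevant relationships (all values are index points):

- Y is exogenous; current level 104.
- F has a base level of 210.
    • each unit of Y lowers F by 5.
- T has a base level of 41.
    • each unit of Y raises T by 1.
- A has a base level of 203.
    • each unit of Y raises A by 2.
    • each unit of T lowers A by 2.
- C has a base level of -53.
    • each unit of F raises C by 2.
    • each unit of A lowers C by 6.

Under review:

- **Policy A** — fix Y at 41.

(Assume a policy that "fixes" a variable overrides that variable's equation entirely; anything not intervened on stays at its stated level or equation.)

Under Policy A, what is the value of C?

-769

Policy A (Y := 41):
  Y = 41
  F = 210 − 5·41 = 5
  T = 41 + 41 = 82
  A = 203 + 2·41 − 2·82 = 121
  C = -53 + 2·5 − 6·121 = -769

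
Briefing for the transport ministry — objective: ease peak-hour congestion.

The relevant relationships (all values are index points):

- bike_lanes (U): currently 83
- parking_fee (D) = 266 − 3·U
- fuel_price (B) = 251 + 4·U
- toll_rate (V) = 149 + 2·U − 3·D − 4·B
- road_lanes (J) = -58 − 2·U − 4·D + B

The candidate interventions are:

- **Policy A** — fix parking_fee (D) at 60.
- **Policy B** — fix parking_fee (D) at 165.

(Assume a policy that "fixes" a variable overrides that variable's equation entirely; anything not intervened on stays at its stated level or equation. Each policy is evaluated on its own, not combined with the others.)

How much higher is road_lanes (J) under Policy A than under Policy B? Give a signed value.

420

Policy A (D := 60):
  U = 83
  D = 60
  B = 251 + 4·83 = 583
  J = -58 − 2·83 − 4·60 + 583 = 119
Policy B (D := 165):
  U = 83
  D = 165
  B = 251 + 4·83 = 583
  J = -58 − 2·83 − 4·165 + 583 = -301
J: 119 − (-301) = 420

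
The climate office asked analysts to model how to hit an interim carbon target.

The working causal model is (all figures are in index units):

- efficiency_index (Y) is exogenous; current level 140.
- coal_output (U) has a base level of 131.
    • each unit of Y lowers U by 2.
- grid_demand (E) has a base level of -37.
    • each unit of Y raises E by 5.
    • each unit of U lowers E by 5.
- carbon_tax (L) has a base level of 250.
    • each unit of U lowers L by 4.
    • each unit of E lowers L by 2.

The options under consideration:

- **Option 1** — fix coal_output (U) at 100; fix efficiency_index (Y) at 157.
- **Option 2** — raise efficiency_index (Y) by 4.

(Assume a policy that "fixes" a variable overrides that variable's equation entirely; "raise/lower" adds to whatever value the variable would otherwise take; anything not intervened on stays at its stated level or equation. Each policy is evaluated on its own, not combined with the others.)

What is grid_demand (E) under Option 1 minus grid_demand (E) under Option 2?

-1220

Option 1 (U := 100, Y := 157):
  Y = 157
  U = 100
  E = -37 + 5·157 − 5·100 = 248
Option 2 (Y + 4):
  Y = 140 + 4 = 144
  U = 131 − 2·144 = -157
  E = -37 + 5·144 − 5·(-157) = 1468
E: 248 − 1468 = -1220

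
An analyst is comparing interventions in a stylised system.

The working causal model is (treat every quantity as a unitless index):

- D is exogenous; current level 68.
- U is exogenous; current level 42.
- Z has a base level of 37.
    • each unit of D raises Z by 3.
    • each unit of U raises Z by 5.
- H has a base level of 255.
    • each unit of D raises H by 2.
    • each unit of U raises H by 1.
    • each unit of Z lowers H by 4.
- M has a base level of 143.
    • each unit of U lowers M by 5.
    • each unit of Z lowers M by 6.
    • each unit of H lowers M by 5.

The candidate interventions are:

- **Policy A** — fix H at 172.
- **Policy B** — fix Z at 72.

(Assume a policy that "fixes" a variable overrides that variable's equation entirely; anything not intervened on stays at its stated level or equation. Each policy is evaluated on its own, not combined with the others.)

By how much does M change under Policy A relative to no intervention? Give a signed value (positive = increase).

Baseline:
  D = 68
  U = 42
  Z = 37 + 3·68 + 5·42 = 451
  H = 255 + 2·68 + 42 − 4·451 = -1371
  M = 143 − 5·42 − 6·451 − 5·(-1371) = 4082
Policy A (H := 172):
  D = 68
  U = 42
  Z = 37 + 3·68 + 5·42 = 451
  H = 172
  M = 143 − 5·42 − 6·451 − 5·172 = -3633
Change in M: -3633 − 4082 = -7715

-7715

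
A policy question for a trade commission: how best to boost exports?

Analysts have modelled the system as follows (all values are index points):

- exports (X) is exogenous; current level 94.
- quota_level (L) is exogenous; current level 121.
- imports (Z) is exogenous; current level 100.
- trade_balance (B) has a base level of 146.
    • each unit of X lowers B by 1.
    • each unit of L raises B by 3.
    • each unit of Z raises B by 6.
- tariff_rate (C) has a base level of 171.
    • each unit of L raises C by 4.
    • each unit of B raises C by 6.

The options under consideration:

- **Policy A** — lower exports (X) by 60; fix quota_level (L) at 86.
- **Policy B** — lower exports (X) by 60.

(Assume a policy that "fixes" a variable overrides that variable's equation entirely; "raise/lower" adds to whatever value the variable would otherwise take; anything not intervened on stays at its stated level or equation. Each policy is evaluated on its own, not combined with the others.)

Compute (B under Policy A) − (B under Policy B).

-105

Policy A (X − 60, L := 86):
  X = 94 − 60 = 34
  L = 86
  Z = 100
  B = 146 − 34 + 3·86 + 6·100 = 970
Policy B (X − 60):
  X = 94 − 60 = 34
  L = 121
  Z = 100
  B = 146 − 34 + 3·121 + 6·100 = 1075
B: 970 − 1075 = -105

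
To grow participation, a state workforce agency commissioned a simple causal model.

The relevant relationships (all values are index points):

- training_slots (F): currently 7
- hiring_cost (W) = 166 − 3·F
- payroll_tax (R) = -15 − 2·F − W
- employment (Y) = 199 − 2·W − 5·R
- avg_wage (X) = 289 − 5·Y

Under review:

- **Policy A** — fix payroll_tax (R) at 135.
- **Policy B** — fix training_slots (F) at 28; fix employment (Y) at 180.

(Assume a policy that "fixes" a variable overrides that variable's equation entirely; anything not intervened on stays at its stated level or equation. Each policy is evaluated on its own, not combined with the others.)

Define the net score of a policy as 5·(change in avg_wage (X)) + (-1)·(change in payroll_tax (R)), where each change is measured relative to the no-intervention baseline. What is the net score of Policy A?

38316

Baseline:
  F = 7
  W = 166 − 3·7 = 145
  R = -15 − 2·7 − 145 = -174
  Y = 199 − 2·145 − 5·(-174) = 779
  X = 289 − 5·779 = -3606
Policy A (R := 135):
  F = 7
  W = 166 − 3·7 = 145
  R = 135
  Y = 199 − 2·145 − 5·135 = -766
  X = 289 − 5·(-766) = 4119
ΔX = 4119 − (-3606) = 7725; ΔR = 135 − (-174) = 309
Score = 5·7725 + (-1)·309 = 38316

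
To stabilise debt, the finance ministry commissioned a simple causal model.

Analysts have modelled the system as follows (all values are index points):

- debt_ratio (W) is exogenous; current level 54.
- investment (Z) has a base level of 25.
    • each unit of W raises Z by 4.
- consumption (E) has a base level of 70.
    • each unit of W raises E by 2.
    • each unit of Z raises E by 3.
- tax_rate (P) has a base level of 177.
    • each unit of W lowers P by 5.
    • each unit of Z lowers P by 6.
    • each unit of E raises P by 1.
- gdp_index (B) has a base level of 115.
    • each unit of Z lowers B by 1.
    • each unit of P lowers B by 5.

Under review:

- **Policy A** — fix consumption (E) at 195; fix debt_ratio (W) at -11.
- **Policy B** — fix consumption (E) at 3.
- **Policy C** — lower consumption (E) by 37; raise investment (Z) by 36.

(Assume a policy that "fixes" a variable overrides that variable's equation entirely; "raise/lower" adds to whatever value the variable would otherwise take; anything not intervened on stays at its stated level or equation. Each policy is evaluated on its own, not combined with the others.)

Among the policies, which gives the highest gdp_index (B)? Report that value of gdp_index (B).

Policy A (E := 195, W := -11):
  W = -11
  Z = 25 + 4·(-11) = -19
  E = 195
  P = 177 − 5·(-11) − 6·(-19) + 195 = 541
  B = 115 − (-19) − 5·541 = -2571
Policy B (E := 3):
  W = 54
  Z = 25 + 4·54 = 241
  E = 3
  P = 177 − 5·54 − 6·241 + 3 = -1536
  B = 115 − 241 − 5·(-1536) = 7554
Policy C (E − 37, Z + 36):
  W = 54
  Z = 25 + 4·54 (+36 from intervention) = 277
  E = 70 + 2·54 + 3·277 (−37 from intervention) = 972
  P = 177 − 5·54 − 6·277 + 972 = -783
  B = 115 − 277 − 5·(-783) = 3753
Comparing — Policy A: B=-2571, Policy B: B=7554, Policy C: B=3753. Highest is 7554 (Policy B).

7554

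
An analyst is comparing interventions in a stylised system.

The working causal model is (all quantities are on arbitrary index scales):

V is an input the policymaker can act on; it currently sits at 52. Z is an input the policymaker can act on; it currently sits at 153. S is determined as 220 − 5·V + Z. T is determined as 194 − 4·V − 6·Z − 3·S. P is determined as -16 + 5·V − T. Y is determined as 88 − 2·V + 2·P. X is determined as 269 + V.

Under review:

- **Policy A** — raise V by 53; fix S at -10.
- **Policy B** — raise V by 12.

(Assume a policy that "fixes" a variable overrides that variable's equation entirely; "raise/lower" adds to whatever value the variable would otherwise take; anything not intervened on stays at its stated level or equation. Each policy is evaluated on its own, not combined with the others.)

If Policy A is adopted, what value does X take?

Policy A (V + 53, S := -10):
  V = 52 + 53 = 105
  X = 269 + 105 = 374

374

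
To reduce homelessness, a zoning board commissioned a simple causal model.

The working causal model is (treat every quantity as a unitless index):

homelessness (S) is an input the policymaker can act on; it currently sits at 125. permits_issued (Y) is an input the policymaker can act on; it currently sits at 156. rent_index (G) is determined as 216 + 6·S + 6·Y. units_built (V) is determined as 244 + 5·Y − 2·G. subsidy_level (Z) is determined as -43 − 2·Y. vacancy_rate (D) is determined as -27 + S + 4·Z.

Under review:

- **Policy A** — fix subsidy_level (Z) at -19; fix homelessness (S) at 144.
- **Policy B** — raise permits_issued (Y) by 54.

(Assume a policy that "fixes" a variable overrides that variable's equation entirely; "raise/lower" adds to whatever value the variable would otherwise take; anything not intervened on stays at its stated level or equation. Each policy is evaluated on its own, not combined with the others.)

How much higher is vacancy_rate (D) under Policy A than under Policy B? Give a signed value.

Policy A (Z := -19, S := 144):
  S = 144
  Y = 156
  Z = -19
  D = -27 + 144 + 4·(-19) = 41
Policy B (Y + 54):
  S = 125
  Y = 156 + 54 = 210
  Z = -43 − 2·210 = -463
  D = -27 + 125 + 4·(-463) = -1754
D: 41 − (-1754) = 1795

1795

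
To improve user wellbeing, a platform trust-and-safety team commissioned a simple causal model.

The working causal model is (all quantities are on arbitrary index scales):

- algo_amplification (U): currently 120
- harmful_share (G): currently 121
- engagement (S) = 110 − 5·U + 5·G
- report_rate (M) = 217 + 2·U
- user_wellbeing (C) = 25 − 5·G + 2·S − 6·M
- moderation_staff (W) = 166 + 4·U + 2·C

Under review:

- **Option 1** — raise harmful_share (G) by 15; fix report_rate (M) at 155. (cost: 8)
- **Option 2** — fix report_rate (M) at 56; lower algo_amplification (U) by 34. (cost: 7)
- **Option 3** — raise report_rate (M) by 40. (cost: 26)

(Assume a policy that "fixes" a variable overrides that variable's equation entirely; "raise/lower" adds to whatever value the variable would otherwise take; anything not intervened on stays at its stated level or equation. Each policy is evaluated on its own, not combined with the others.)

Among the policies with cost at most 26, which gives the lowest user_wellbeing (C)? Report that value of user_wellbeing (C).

Option 1 (G + 15, M := 155):
  U = 120
  G = 121 + 15 = 136
  S = 110 − 5·120 + 5·136 = 190
  M = 155
  C = 25 − 5·136 + 2·190 − 6·155 = -1205
Option 2 (M := 56, U − 34):
  U = 120 − 34 = 86
  G = 121
  S = 110 − 5·86 + 5·121 = 285
  M = 56
  C = 25 − 5·121 + 2·285 − 6·56 = -346
Option 3 (M + 40):
  U = 120
  G = 121
  S = 110 − 5·120 + 5·121 = 115
  M = 217 + 2·120 (+40 from intervention) = 497
  C = 25 − 5·121 + 2·115 − 6·497 = -3332
Comparing — Option 1: C=-1205, Option 2: C=-346, Option 3: C=-3332. Lowest is -3332 (Option 3).

-3332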